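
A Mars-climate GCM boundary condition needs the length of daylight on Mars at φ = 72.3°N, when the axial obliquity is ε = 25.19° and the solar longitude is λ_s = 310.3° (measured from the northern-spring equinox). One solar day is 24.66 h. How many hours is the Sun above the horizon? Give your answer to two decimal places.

0.00 h

Solar declination: sin δ = sin ε · sin λ_s = sin 25.19° × sin 310.3° = -0.32461, so δ = -18.942°.
cos H₀ = −tan φ · tan δ = 1.0754 ≥ 1, so the Sun never rises (polar night) and H₀ = 0.
Daylight = 2H₀/(2π) × 24.66 h = (0.0000/π) × 24.66 = 0.00 h.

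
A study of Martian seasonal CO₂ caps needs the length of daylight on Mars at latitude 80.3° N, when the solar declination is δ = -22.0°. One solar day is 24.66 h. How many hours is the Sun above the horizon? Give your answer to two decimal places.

cos h₀ = −tan ϕ · tan δ = 2.3637 ≥ 1, so the Sun never rises (polar night) and h₀ = 0.
Daylight = 2h₀/(2π) × 24.66 h = (0.0000/π) × 24.66 = 0.00 h.

0.00 h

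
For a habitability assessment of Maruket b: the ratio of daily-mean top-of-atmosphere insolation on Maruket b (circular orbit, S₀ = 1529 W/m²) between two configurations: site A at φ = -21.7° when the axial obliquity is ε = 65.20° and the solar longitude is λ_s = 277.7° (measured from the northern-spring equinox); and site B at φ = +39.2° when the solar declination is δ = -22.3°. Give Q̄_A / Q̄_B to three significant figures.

— Configuration A (φ=-21.7°):
Solar declination: sin δ = sin ε · sin λ_s = sin 65.20° × sin 277.7° = -0.89959, so δ = -64.105°.
cos H₀ = −tan(-21.7°) tan(-64.105°) = -0.8197, H₀ = 2.5317 rad.
Bracket: H₀ sin φ sin δ + cos φ cos δ sin H₀ = 2.5317×-0.36975×-0.89959 + 0.92913×0.43673×0.57278 = 0.842103 + 0.232422 = 1.074525.
Q̄ = (S₀/π) × [bracket] = (1529/π) × 1.074525 = 522.97 W/m².
— Configuration B (φ=+39.2°):
cos H₀ = −tan(+39.2°) tan(-22.300°) = 0.3345, H₀ = 1.2297 rad.
Bracket: H₀ sin φ sin δ + cos φ cos δ sin H₀ = 1.2297×0.63203×-0.37946 + 0.77494×0.92521×0.94240 = -0.294919 + 0.675684 = 0.380765.
Q̄ = (S₀/π) × [bracket] = (1529/π) × 0.380765 = 185.32 W/m².
Ratio Q̄_A / Q̄_B = 522.97 / 185.32 = 2.822.

Q̄_A / Q̄_B ≈ 2.82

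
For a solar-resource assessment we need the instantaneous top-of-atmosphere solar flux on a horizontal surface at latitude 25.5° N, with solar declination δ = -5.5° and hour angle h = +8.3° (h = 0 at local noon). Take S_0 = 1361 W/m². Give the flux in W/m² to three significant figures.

cos θ_z = sin ϕ sin δ + cos ϕ cos δ cos h = -0.041263 + 0.889020 = 0.847757.
Flux = S_0 · cos θ_z = 1361 × 0.847757 = 1154 W/m².

1.15e+03 W/m²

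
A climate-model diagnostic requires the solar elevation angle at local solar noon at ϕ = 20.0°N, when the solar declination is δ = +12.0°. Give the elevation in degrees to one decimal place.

At local noon the hour angle is zero, so the zenith angle equals |ϕ − δ| = |+20.0° − (+12.000°)| = 8.000°.
Elevation = 90° − 8.000° = 82.0°.

82.0°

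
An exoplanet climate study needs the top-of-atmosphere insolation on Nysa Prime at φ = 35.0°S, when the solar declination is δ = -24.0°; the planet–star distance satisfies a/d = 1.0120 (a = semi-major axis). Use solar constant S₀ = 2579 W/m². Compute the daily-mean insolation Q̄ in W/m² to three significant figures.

cos H₀ = −tan(-35.0°) tan(-24.000°) = -0.3118, H₀ = 1.8878 rad.
Bracket: H₀ sin φ sin δ + cos φ cos δ sin H₀ = 1.8878×-0.57358×-0.40674 + 0.81915×0.91355×0.95016 = 0.440420 + 0.711037 = 1.151457.
Inverse-square distance factor (a/d)² = 1.0120² = 1.024144.
Q̄ = (S₀/π) × 1.024144 × [bracket] = (2579/π) × 1.024144 × 1.151457 = 968.1 W/m².

Q̄ ≈ 968 W/m²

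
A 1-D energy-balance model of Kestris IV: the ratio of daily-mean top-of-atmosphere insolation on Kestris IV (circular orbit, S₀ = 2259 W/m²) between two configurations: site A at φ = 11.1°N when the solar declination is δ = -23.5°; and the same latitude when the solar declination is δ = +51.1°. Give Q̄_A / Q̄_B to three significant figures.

Q̄_A / Q̄_B ≈ 0.900

— Configuration A (φ=+11.1°):
cos H₀ = −tan(+11.1°) tan(-23.500°) = 0.0853, H₀ = 1.4854 rad.
Bracket: H₀ sin φ sin δ + cos φ cos δ sin H₀ = 1.4854×0.19252×-0.39875 + 0.98129×0.91706×0.99635 = -0.114030 + 0.896617 = 0.782587.
Q̄ = (S₀/π) × [bracket] = (2259/π) × 0.782587 = 562.73 W/m².
— Configuration B (φ=+11.1°):
cos H₀ = −tan(+11.1°) tan(+51.100°) = -0.2431, H₀ = 1.8164 rad.
Bracket: H₀ sin φ sin δ + cos φ cos δ sin H₀ = 1.8164×0.19252×0.77824 + 0.98129×0.62796×0.96999 = 0.272145 + 0.597718 = 0.869863.
Q̄ = (S₀/π) × [bracket] = (2259/π) × 0.869863 = 625.49 W/m².
Ratio Q̄_A / Q̄_B = 562.73 / 625.49 = 0.8997.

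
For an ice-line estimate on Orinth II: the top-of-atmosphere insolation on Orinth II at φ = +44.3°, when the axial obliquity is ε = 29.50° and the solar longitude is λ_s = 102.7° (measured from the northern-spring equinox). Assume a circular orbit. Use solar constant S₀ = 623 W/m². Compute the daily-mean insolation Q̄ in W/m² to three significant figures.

Q̄ ≈ 247 W/m²

Solar declination: sin δ = sin ε · sin λ_s = sin 29.50° × sin 102.7° = 0.48038, so δ = +28.710°.
cos H₀ = −tan(+44.3°) tan(+28.710°) = -0.5345, H₀ = 2.1347 rad.
Bracket: H₀ sin φ sin δ + cos φ cos δ sin H₀ = 2.1347×0.69842×0.48038 + 0.71569×0.87706×0.84518 = 0.716207 + 0.530522 = 1.246729.
Q̄ = (S₀/π) × [bracket] = (623/π) × 1.246729 = 247.2 W/m².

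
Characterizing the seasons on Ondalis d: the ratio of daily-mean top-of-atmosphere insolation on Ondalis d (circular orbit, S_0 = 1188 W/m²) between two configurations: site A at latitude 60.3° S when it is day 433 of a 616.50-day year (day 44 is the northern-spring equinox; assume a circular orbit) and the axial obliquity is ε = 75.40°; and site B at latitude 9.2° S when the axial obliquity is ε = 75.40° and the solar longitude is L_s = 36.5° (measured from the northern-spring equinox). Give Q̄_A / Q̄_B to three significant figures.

— Configuration A (ϕ=-60.3°):
Solar longitude: L_s = 360° × (433 − 44)/616.50 = 227.153°.
sin δ = sin 75.40° × sin 227.153° = -0.70950, so δ = -45.194°.
cos h₀ = −tan(-60.3°) tan(-45.194°) = -1.7651 ≤ −1 ⇒ polar day, h₀ = π.
Bracket: h₀ sin ϕ sin δ + cos ϕ cos δ sin h₀ = 3.1416×-0.86863×-0.70950 + 0.49546×0.70470×0.00000 = 1.936146 + 0.000000 = 1.936146.
Q̄ = (S_0/π) × [bracket] = (1188/π) × 1.936146 = 732.16 W/m².
— Configuration B (ϕ=-9.2°):
Solar declination: sin δ = sin ε · sin L_s = sin 75.40° × sin 36.5° = 0.57562, so δ = +35.143°.
cos h₀ = −tan(-9.2°) tan(+35.143°) = 0.1140, h₀ = 1.4565 rad.
Bracket: h₀ sin ϕ sin δ + cos ϕ cos δ sin h₀ = 1.4565×-0.15988×0.57562 + 0.98714×0.81772×0.99348 = -0.134042 + 0.801941 = 0.667899.
Q̄ = (S_0/π) × [bracket] = (1188/π) × 0.667899 = 252.57 W/m².
Ratio Q̄_A / Q̄_B = 732.16 / 252.57 = 2.899.

Q̄_A / Q̄_B ≈ 2.90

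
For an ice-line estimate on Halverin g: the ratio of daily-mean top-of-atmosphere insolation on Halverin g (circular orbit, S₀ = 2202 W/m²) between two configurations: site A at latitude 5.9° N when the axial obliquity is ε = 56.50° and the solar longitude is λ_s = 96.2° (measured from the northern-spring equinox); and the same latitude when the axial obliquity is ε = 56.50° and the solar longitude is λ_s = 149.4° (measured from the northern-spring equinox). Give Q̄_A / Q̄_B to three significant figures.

Q̄_A / Q̄_B ≈ 0.718

— Configuration A (φ=+5.9°):
Solar declination: sin δ = sin ε · sin λ_s = sin 56.50° × sin 96.2° = 0.82901, so δ = +55.997°.
cos H₀ = −tan(+5.9°) tan(+55.997°) = -0.1532, H₀ = 1.7246 rad.
Bracket: H₀ sin φ sin δ + cos φ cos δ sin H₀ = 1.7246×0.10279×0.82901 + 0.99470×0.55924×0.98820 = 0.146960 + 0.549712 = 0.696672.
Q̄ = (S₀/π) × [bracket] = (2202/π) × 0.696672 = 488.31 W/m².
— Configuration B (φ=+5.9°):
Solar declination: sin δ = sin ε · sin λ_s = sin 56.50° × sin 149.4° = 0.42448, so δ = +25.118°.
cos H₀ = −tan(+5.9°) tan(+25.118°) = -0.0484, H₀ = 1.6193 rad.
Bracket: H₀ sin φ sin δ + cos φ cos δ sin H₀ = 1.6193×0.10279×0.42448 + 0.99470×0.90544×0.99883 = 0.070654 + 0.899587 = 0.970241.
Q̄ = (S₀/π) × [bracket] = (2202/π) × 0.970241 = 680.06 W/m².
Ratio Q̄_A / Q̄_B = 488.31 / 680.06 = 0.7180.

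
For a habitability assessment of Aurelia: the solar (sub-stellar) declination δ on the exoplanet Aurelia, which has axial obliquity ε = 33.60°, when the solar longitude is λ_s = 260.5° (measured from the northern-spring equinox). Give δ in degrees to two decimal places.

sin δ = sin ε · sin λ_s = sin 33.60° × sin 260.5° = -0.545802.
δ = arcsin(-0.545802) = -33.08°.

δ = -33.08°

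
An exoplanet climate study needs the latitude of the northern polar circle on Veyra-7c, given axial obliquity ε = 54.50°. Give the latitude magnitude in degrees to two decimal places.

The polar circle is the lowest latitude that experiences at least one full rotation of continuous daylight at the northern-summer solstice; it lies at |φ| = 90° − ε = 90° − 54.50° = 35.50°.

35.50°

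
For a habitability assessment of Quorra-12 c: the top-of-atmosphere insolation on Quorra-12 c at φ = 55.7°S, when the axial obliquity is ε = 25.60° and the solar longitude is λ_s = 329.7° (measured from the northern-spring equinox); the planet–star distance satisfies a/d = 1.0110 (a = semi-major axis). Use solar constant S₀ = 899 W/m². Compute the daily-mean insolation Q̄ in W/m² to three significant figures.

Solar declination: sin δ = sin ε · sin λ_s = sin 25.60° × sin 329.7° = -0.21800, so δ = -12.592°.
cos H₀ = −tan(-55.7°) tan(-12.592°) = -0.3275, H₀ = 1.9044 rad.
Bracket: H₀ sin φ sin δ + cos φ cos δ sin H₀ = 1.9044×-0.82610×-0.21800 + 0.56353×0.97595×0.94487 = 0.342963 + 0.519657 = 0.862620.
Inverse-square distance factor (a/d)² = 1.0110² = 1.022121.
Q̄ = (S₀/π) × 1.022121 × [bracket] = (899/π) × 1.022121 × 0.862620 = 252.3 W/m².

Q̄ ≈ 252 W/m²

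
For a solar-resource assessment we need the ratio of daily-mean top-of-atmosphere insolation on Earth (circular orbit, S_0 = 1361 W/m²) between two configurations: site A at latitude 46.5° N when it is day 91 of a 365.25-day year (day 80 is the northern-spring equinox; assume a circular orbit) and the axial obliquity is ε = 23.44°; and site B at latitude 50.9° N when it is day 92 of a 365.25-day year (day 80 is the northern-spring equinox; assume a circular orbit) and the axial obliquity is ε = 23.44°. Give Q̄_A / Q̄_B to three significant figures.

Q̄_A / Q̄_B ≈ 1.06

— Configuration A (ϕ=+46.5°):
Solar longitude: L_s = 360° × (91 − 80)/365.25 = 10.842°.
sin δ = sin 23.44° × sin 10.842° = 0.07482, so δ = +4.291°.
cos h₀ = −tan(+46.5°) tan(+4.291°) = -0.0791, h₀ = 1.6499 rad.
Bracket: h₀ sin ϕ sin δ + cos ϕ cos δ sin h₀ = 1.6499×0.72537×0.07482 + 0.68835×0.99720×0.99687 = 0.089544 + 0.684274 = 0.773818.
Q̄ = (S_0/π) × [bracket] = (1361/π) × 0.773818 = 335.23 W/m².
— Configuration B (ϕ=+50.9°):
Solar longitude: L_s = 360° × (92 − 80)/365.25 = 11.828°.
sin δ = sin 23.44° × sin 11.828° = 0.08153, so δ = +4.677°.
cos h₀ = −tan(+50.9°) tan(+4.677°) = -0.1007, h₀ = 1.6716 rad.
Bracket: h₀ sin ϕ sin δ + cos ϕ cos δ sin h₀ = 1.6716×0.77605×0.08153 + 0.63068×0.99667×0.99492 = 0.105764 + 0.625387 = 0.731151.
Q̄ = (S_0/π) × [bracket] = (1361/π) × 0.731151 = 316.75 W/m².
Ratio Q̄_A / Q̄_B = 335.23 / 316.75 = 1.058.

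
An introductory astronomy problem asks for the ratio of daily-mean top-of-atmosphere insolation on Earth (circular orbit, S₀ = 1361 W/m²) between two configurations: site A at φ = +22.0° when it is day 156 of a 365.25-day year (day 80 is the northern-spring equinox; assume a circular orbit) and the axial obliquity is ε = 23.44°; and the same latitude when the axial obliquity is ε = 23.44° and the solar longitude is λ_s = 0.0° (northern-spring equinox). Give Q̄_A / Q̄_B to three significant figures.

Q̄_A / Q̄_B ≈ 1.18

— Configuration A (φ=+22.0°):
Solar longitude: λ_s = 360° × (156 − 80)/365.25 = 74.908°.
sin δ = sin 23.44° × sin 74.908° = 0.38407, so δ = +22.586°.
cos H₀ = −tan(+22.0°) tan(+22.586°) = -0.1681, H₀ = 1.7397 rad.
Bracket: H₀ sin φ sin δ + cos φ cos δ sin H₀ = 1.7397×0.37461×0.38407 + 0.92718×0.92330×0.98578 = 0.250302 + 0.843892 = 1.094194.
Q̄ = (S₀/π) × [bracket] = (1361/π) × 1.094194 = 474.03 W/m².
— Configuration B (φ=+22.0°):
Solar declination: sin δ = sin ε · sin λ_s = sin 23.44° × sin 0.0° = 0.00000, so δ = +0.000°.
cos H₀ = −tan(+22.0°) tan(+0.000°) = -0.0000, H₀ = 1.5708 rad.
Bracket: H₀ sin φ sin δ + cos φ cos δ sin H₀ = 1.5708×0.37461×0.00000 + 0.92718×1.00000×1.00000 = 0.000000 + 0.927180 = 0.927180.
Q̄ = (S₀/π) × [bracket] = (1361/π) × 0.927180 = 401.67 W/m².
Ratio Q̄_A / Q̄_B = 474.03 / 401.67 = 1.180.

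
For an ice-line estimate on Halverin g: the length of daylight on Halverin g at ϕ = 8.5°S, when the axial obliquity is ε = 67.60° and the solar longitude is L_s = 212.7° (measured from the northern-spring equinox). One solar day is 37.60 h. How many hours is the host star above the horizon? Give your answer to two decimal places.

19.83 h

Solar declination: sin δ = sin ε · sin L_s = sin 67.60° × sin 212.7° = -0.49948, so δ = -29.965°.
cos h₀ = −tan ϕ · tan δ = −tan(-8.5°) × tan(-29.965°) = -0.0862, so h₀ = 1.6571 rad = 94.94°.
Daylight = 2h₀/(2π) × 37.60 h = (1.6571/π) × 37.60 = 19.83 h.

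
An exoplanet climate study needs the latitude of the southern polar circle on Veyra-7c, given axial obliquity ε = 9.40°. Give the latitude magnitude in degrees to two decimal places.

The polar circle is the lowest latitude that experiences at least one full rotation of continuous darkness at the northern-summer solstice; it lies at |ϕ| = 90° − ε = 90° − 9.40° = 80.60°.

80.60°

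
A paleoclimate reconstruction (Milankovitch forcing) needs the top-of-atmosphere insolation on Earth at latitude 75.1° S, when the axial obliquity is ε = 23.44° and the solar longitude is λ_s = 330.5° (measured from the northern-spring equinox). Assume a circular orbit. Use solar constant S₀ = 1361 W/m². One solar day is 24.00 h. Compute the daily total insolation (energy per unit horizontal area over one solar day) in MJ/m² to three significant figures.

Solar declination: sin δ = sin ε · sin λ_s = sin 23.44° × sin 330.5° = -0.19588, so δ = -11.296°.
cos H₀ = −tan(-75.1°) tan(-11.296°) = -0.7507, H₀ = 2.4199 rad.
Bracket: H₀ sin φ sin δ + cos φ cos δ sin H₀ = 2.4199×-0.96638×-0.19588 + 0.25713×0.98063×0.66063 = 0.458074 + 0.166577 = 0.624651.
Q̄ = (S₀/π) × [bracket] = (1361/π) × 0.624651 = 270.61 W/m².
Daily total = Q̄ × 24.00 h × 3600 s/h = 270.61 × 24.00 × 3600 / 10⁶ = 23.38 MJ/m².

23.4 MJ/m²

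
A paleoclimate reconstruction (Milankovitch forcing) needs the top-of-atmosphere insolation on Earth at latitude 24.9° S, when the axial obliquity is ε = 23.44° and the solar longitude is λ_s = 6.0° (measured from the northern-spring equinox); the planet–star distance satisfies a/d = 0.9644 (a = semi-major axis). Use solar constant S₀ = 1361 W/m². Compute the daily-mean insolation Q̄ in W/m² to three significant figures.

Solar declination: sin δ = sin ε · sin λ_s = sin 23.44° × sin 6.0° = 0.04158, so δ = +2.383°.
cos H₀ = −tan(-24.9°) tan(+2.383°) = 0.0193, H₀ = 1.5515 rad.
Bracket: H₀ sin φ sin δ + cos φ cos δ sin H₀ = 1.5515×-0.42104×0.04158 + 0.90704×0.99914×0.99981 = -0.027162 + 0.906088 = 0.878926.
Inverse-square distance factor (a/d)² = 0.9644² = 0.930067.
Q̄ = (S₀/π) × 0.930067 × [bracket] = (1361/π) × 0.930067 × 0.878926 = 354.1 W/m².

Q̄ ≈ 354 W/m²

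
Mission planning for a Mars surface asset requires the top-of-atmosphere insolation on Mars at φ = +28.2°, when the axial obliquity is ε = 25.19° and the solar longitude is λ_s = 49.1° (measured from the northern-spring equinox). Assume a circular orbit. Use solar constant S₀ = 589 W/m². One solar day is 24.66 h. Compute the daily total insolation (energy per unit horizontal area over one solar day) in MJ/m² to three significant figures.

Solar declination: sin δ = sin ε · sin λ_s = sin 25.19° × sin 49.1° = 0.32171, so δ = +18.766°.
cos H₀ = −tan(+28.2°) tan(+18.766°) = -0.1822, H₀ = 1.7540 rad.
Bracket: H₀ sin φ sin δ + cos φ cos δ sin H₀ = 1.7540×0.47255×0.32171 + 0.88130×0.94684×0.98326 = 0.266650 + 0.820481 = 1.087131.
Q̄ = (S₀/π) × [bracket] = (589/π) × 1.087131 = 203.82 W/m².
Daily total = Q̄ × 24.66 h × 3600 s/h = 203.82 × 24.66 × 3600 / 10⁶ = 18.09 MJ/m².

18.1 MJ/m²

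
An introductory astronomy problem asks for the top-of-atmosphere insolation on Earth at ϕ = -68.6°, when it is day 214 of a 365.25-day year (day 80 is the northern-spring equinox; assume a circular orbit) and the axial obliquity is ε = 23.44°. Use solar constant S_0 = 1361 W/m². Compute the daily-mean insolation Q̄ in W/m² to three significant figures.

Solar longitude: L_s = 360° × (214 − 80)/365.25 = 132.074°.
sin δ = sin 23.44° × sin 132.074° = 0.29527, so δ = +17.174°.
cos h₀ = −tan(-68.6°) tan(+17.174°) = 0.7886, h₀ = 0.6623 rad.
Bracket: h₀ sin ϕ sin δ + cos ϕ cos δ sin h₀ = 0.6623×-0.93106×0.29527 + 0.36488×0.95541×0.61490 = -0.182076 + 0.214360 = 0.032284.
Q̄ = (S_0/π) × [bracket] = (1361/π) × 0.032284 = 13.99 W/m².

Q̄ ≈ 14.0 W/m²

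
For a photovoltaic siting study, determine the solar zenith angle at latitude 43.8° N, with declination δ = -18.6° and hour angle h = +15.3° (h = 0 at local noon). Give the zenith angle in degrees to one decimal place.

cos θ_z = sin φ sin δ + cos φ cos δ cos h = -0.220766 + 0.659817 = 0.439051.
θ_z = arccos(0.439051) = 64.0°.

θ_z = 64.0°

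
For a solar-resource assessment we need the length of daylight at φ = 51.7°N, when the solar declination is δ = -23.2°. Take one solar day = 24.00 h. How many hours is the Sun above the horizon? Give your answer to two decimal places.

cos H₀ = −tan φ · tan δ = −tan(+51.7°) × tan(-23.200°) = 0.5427, so H₀ = 0.9971 rad = 57.13°.
Daylight = 2H₀/(2π) × 24.00 h = (0.9971/π) × 24.00 = 7.62 h.

7.62 h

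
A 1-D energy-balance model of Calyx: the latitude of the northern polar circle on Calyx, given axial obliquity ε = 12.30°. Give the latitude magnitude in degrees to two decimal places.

77.70°

The polar circle is the lowest latitude that experiences at least one full rotation of continuous daylight at the northern-summer solstice; it lies at |ϕ| = 90° − ε = 90° − 12.30° = 77.70°.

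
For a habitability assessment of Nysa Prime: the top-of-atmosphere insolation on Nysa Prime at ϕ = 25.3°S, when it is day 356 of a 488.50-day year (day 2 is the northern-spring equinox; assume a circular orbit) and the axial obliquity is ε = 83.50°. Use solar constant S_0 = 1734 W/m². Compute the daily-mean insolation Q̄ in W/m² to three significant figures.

Solar longitude: L_s = 360° × (356 − 2)/488.50 = 260.880°.
sin δ = sin 83.50° × sin 260.880° = -0.98101, so δ = -78.817°.
cos h₀ = −tan(-25.3°) tan(-78.817°) = -2.3910 ≤ −1 ⇒ polar day, h₀ = π.
Bracket: h₀ sin ϕ sin δ + cos ϕ cos δ sin h₀ = 3.1416×-0.42736×-0.98101 + 0.90408×0.19395×0.00000 = 1.317098 + 0.000000 = 1.317098.
Q̄ = (S_0/π) × [bracket] = (1734/π) × 1.317098 = 727.0 W/m².

Q̄ ≈ 727 W/m²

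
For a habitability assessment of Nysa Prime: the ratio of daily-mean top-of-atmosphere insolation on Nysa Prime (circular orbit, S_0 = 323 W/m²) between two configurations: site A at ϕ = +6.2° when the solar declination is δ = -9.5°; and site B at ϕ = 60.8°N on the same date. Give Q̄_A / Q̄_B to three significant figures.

Q̄_A / Q̄_B ≈ 3.44

— Configuration A (ϕ=+6.2°):
cos h₀ = −tan(+6.2°) tan(-9.500°) = 0.0182, h₀ = 1.5526 rad.
Bracket: h₀ sin ϕ sin δ + cos ϕ cos δ sin h₀ = 1.5526×0.10800×-0.16505 + 0.99415×0.98629×0.99983 = -0.027676 + 0.980354 = 0.952678.
Q̄ = (S_0/π) × [bracket] = (323/π) × 0.952678 = 97.949 W/m².
— Configuration B (ϕ=+60.8°):
cos h₀ = −tan(+60.8°) tan(-9.500°) = 0.2994, h₀ = 1.2667 rad.
Bracket: h₀ sin ϕ sin δ + cos ϕ cos δ sin h₀ = 1.2667×0.87292×-0.16505 + 0.48786×0.98629×0.95412 = -0.182500 + 0.459095 = 0.276595.
Q̄ = (S_0/π) × [bracket] = (323/π) × 0.276595 = 28.438 W/m².
Ratio Q̄_A / Q̄_B = 97.949 / 28.438 = 3.444.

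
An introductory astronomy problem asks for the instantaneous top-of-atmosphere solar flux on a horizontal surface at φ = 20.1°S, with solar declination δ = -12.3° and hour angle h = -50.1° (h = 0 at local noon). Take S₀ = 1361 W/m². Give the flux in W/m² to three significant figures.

901 W/m²

cos θ_z = sin φ sin δ + cos φ cos δ cos h = 0.073210 + 0.588554 = 0.661764.
Flux = S₀ · cos θ_z = 1361 × 0.661764 = 900.7 W/m².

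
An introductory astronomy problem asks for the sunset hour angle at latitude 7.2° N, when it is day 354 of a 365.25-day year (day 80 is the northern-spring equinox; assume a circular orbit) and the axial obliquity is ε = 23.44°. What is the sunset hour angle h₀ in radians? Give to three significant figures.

Solar longitude: L_s = 360° × (354 − 80)/365.25 = 270.062°.
sin δ = sin 23.44° × sin 270.062° = -0.39779, so δ = -23.440°.
cos h₀ = −tan ϕ · tan δ = −tan(+7.2°) × tan(-23.440°) = 0.0548, so h₀ = 1.5160 rad = 86.86°.

h₀ = 1.52 rad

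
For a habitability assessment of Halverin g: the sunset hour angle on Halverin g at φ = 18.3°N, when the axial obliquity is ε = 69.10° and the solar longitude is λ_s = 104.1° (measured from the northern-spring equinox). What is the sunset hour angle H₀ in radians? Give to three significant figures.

Solar declination: sin δ = sin ε · sin λ_s = sin 69.10° × sin 104.1° = 0.90606, so δ = +64.966°.
cos H₀ = −tan φ · tan δ = −tan(+18.3°) × tan(+64.966°) = -0.7081, so H₀ = 2.3577 rad = 135.08°.

H₀ = 2.36 rad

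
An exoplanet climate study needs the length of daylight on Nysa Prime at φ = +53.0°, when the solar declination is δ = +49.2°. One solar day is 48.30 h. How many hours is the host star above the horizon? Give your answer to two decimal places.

Sunrise equation: cos H₀ = −tan φ · tan δ = -1.5374 ≤ −1, so the host star never sets (polar day) and H₀ = π.
Daylight = 2H₀/(2π) × 48.30 h = (3.1416/π) × 48.30 = 48.30 h.

48.30 h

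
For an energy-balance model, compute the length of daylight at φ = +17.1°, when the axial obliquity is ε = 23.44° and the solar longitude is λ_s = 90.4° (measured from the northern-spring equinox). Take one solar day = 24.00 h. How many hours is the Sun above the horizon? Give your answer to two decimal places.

13.02 h

Solar declination: sin δ = sin ε · sin λ_s = sin 23.44° × sin 90.4° = 0.39778, so δ = +23.439°.
cos H₀ = −tan φ · tan δ = −tan(+17.1°) × tan(+23.439°) = -0.1334, so H₀ = 1.7046 rad = 97.66°.
Daylight = 2H₀/(2π) × 24.00 h = (1.7046/π) × 24.00 = 13.02 h.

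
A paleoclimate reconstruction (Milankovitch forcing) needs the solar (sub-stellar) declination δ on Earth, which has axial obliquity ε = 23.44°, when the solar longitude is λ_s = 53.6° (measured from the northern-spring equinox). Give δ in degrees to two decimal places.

sin δ = sin ε · sin λ_s = sin 23.44° × sin 53.6° = 0.320178.
δ = arcsin(0.320178) = +18.67°.

δ = +18.67°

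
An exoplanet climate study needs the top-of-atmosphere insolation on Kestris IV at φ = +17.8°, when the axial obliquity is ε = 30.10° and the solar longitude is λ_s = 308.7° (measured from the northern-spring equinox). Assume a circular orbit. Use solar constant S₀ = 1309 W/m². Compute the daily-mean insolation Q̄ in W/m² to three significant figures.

Q̄ ≈ 290 W/m²

Solar declination: sin δ = sin ε · sin λ_s = sin 30.10° × sin 308.7° = -0.39139, so δ = -23.041°.
cos H₀ = −tan(+17.8°) tan(-23.041°) = 0.1366, H₀ = 1.4338 rad.
Bracket: H₀ sin φ sin δ + cos φ cos δ sin H₀ = 1.4338×0.30570×-0.39139 + 0.95213×0.92022×0.99063 = -0.171551 + 0.867959 = 0.696408.
Q̄ = (S₀/π) × [bracket] = (1309/π) × 0.696408 = 290.2 W/m².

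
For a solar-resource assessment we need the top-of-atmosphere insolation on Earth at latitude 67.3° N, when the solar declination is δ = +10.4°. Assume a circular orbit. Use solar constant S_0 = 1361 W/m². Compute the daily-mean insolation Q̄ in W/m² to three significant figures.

cos h₀ = −tan(+67.3°) tan(+10.400°) = -0.4388, h₀ = 2.0250 rad.
Bracket: h₀ sin ϕ sin δ + cos ϕ cos δ sin h₀ = 2.0250×0.92254×0.18052 + 0.38591×0.98357×0.89861 = 0.337237 + 0.341085 = 0.678322.
Q̄ = (S_0/π) × [bracket] = (1361/π) × 0.678322 = 293.9 W/m².

Q̄ ≈ 294 W/m²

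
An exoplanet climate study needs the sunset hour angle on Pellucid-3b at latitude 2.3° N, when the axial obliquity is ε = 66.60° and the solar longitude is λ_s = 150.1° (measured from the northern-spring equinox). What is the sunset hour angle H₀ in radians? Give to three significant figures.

H₀ = 1.59 rad

Solar declination: sin δ = sin ε · sin λ_s = sin 66.60° × sin 150.1° = 0.45749, so δ = +27.225°.
cos H₀ = −tan φ · tan δ = −tan(+2.3°) × tan(+27.225°) = -0.0207, so H₀ = 1.5915 rad = 91.18°.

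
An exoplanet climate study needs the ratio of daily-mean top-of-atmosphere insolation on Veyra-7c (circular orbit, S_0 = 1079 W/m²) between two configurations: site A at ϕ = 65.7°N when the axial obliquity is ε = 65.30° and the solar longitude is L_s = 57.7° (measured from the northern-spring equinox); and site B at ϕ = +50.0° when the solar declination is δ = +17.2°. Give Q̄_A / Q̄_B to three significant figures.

Q̄_A / Q̄_B ≈ 2.17

— Configuration A (ϕ=+65.7°):
Solar declination: sin δ = sin ε · sin L_s = sin 65.30° × sin 57.7° = 0.76793, so δ = +50.168°.
cos h₀ = −tan(+65.7°) tan(+50.168°) = -2.6552 ≤ −1 ⇒ polar day, h₀ = π.
Bracket: h₀ sin ϕ sin δ + cos ϕ cos δ sin h₀ = 3.1416×0.91140×0.76793 + 0.41151×0.64054×0.00000 = 2.198779 + 0.000000 = 2.198779.
Q̄ = (S_0/π) × [bracket] = (1079/π) × 2.198779 = 755.18 W/m².
— Configuration B (ϕ=+50.0°):
cos h₀ = −tan(+50.0°) tan(+17.200°) = -0.3689, h₀ = 1.9486 rad.
Bracket: h₀ sin ϕ sin δ + cos ϕ cos δ sin h₀ = 1.9486×0.76604×0.29571 + 0.64279×0.95528×0.92947 = 0.441408 + 0.570736 = 1.012144.
Q̄ = (S_0/π) × [bracket] = (1079/π) × 1.012144 = 347.63 W/m².
Ratio Q̄_A / Q̄_B = 755.18 / 347.63 = 2.172.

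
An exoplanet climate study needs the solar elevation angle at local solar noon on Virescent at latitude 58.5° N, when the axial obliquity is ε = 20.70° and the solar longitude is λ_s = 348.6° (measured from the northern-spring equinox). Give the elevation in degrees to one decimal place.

Solar declination: sin δ = sin ε · sin λ_s = sin 20.70° × sin 348.6° = -0.06987, so δ = -4.006°.
At local noon the hour angle is zero, so the zenith angle equals |φ − δ| = |+58.5° − (-4.006°)| = 62.506°.
Elevation = 90° − 62.506° = 27.5°.

27.5°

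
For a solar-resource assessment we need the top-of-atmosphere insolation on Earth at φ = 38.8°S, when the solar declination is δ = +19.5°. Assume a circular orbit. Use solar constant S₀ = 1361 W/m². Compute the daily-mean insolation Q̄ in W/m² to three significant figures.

cos H₀ = −tan(-38.8°) tan(+19.500°) = 0.2847, H₀ = 1.2821 rad.
Bracket: H₀ sin φ sin δ + cos φ cos δ sin H₀ = 1.2821×-0.62660×0.33381 + 0.77934×0.94264×0.95861 = -0.268171 + 0.704230 = 0.436059.
Q̄ = (S₀/π) × [bracket] = (1361/π) × 0.436059 = 188.9 W/m².

Q̄ ≈ 189 W/m²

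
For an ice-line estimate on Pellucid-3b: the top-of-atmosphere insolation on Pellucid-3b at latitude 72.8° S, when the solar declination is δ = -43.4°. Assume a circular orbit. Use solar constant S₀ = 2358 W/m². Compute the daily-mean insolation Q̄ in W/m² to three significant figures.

Q̄ ≈ 1.55e+03 W/m²

cos H₀ = −tan(-72.8°) tan(-43.400°) = -3.0549 ≤ −1 ⇒ polar day, H₀ = π.
Bracket: H₀ sin φ sin δ + cos φ cos δ sin H₀ = 3.1416×-0.95528×-0.68709 + 0.29571×0.72657×0.00000 = 2.062031 + 0.000000 = 2.062031.
Q̄ = (S₀/π) × [bracket] = (2358/π) × 2.062031 = 1548 W/m².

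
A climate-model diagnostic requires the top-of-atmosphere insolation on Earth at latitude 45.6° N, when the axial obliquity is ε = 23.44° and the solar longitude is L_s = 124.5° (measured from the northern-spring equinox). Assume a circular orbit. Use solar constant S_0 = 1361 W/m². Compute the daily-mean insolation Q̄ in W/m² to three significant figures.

Q̄ ≈ 464 W/m²

Solar declination: sin δ = sin ε · sin L_s = sin 23.44° × sin 124.5° = 0.32783, so δ = +19.137°.
cos h₀ = −tan(+45.6°) tan(+19.137°) = -0.3543, h₀ = 1.9330 rad.
Bracket: h₀ sin ϕ sin δ + cos ϕ cos δ sin h₀ = 1.9330×0.71447×0.32783 + 0.69966×0.94474×0.93511 = 0.452756 + 0.618105 = 1.070861.
Q̄ = (S_0/π) × [bracket] = (1361/π) × 1.070861 = 463.9 W/m².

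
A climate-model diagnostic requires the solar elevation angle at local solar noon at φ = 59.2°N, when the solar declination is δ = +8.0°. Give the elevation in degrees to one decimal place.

38.8°

At local noon the hour angle is zero, so the zenith angle equals |φ − δ| = |+59.2° − (+8.000°)| = 51.200°.
Elevation = 90° − 51.200° = 38.8°.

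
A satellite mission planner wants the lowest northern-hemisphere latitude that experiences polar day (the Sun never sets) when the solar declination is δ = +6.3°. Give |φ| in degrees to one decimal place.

Polar day requires cos H₀ = −tan φ tan δ ≤ −1, i.e. tan φ tan δ ≥ 1.
The boundary is |tan φ| · |tan δ| = 1, so |φ| = 90° − |δ| = 90° − 6.3° = 83.7° in the northern hemisphere.

|φ| = 83.7°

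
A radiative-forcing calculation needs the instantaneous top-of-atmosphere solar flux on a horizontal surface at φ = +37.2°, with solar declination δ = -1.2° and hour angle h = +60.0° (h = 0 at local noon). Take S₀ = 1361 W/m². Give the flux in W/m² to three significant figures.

525 W/m²

cos θ_z = sin φ sin δ + cos φ cos δ cos h = -0.012662 + 0.398178 = 0.385516.
Flux = S₀ · cos θ_z = 1361 × 0.385516 = 524.7 W/m².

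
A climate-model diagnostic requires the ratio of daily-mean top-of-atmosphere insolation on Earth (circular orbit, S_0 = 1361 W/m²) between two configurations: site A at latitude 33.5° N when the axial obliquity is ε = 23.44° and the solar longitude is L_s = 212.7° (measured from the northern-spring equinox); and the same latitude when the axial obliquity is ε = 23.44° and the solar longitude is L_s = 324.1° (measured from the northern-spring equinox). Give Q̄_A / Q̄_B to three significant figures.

Q̄_A / Q̄_B ≈ 1.03

— Configuration A (ϕ=+33.5°):
Solar declination: sin δ = sin ε · sin L_s = sin 23.44° × sin 212.7° = -0.21490, so δ = -12.410°.
cos h₀ = −tan(+33.5°) tan(-12.410°) = 0.1456, h₀ = 1.4246 rad.
Bracket: h₀ sin ϕ sin δ + cos ϕ cos δ sin h₀ = 1.4246×0.55194×-0.21490 + 0.83389×0.97664×0.98934 = -0.168975 + 0.805729 = 0.636754.
Q̄ = (S_0/π) × [bracket] = (1361/π) × 0.636754 = 275.85 W/m².
— Configuration B (ϕ=+33.5°):
Solar declination: sin δ = sin ε · sin L_s = sin 23.44° × sin 324.1° = -0.23325, so δ = -13.489°.
cos h₀ = −tan(+33.5°) tan(-13.489°) = 0.1588, h₀ = 1.4114 rad.
Bracket: h₀ sin ϕ sin δ + cos ϕ cos δ sin h₀ = 1.4114×0.55194×-0.23325 + 0.83389×0.97242×0.98732 = -0.181704 + 0.800609 = 0.618905.
Q̄ = (S_0/π) × [bracket] = (1361/π) × 0.618905 = 268.12 W/m².
Ratio Q̄_A / Q̄_B = 275.85 / 268.12 = 1.029.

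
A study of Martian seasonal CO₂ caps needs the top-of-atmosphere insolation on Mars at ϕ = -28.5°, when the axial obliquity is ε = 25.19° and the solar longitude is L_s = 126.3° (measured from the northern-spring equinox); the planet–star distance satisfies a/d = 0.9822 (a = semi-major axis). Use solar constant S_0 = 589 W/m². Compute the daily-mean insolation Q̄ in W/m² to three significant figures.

Solar declination: sin δ = sin ε · sin L_s = sin 25.19° × sin 126.3° = 0.34302, so δ = +20.061°.
cos h₀ = −tan(-28.5°) tan(+20.061°) = 0.1983, h₀ = 1.3712 rad.
Bracket: h₀ sin ϕ sin δ + cos ϕ cos δ sin h₀ = 1.3712×-0.47716×0.34302 + 0.87882×0.93933×0.98015 = -0.224432 + 0.809116 = 0.584684.
Inverse-square distance factor (a/d)² = 0.9822² = 0.964717.
Q̄ = (S_0/π) × 0.964717 × [bracket] = (589/π) × 0.964717 × 0.584684 = 105.8 W/m².

Q̄ ≈ 106 W/m²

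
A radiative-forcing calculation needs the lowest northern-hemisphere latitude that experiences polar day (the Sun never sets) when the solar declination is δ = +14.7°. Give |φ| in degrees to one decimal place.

Polar day requires cos H₀ = −tan φ tan δ ≤ −1, i.e. tan φ tan δ ≥ 1.
The boundary is |tan φ| · |tan δ| = 1, so |φ| = 90° − |δ| = 90° − 14.7° = 75.3° in the northern hemisphere.

|φ| = 75.3°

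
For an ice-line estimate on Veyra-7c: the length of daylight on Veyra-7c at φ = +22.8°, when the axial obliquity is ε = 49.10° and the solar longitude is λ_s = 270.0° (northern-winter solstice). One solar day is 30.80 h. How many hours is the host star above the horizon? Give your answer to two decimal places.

10.43 h

Solar declination: sin δ = sin ε · sin λ_s = sin 49.10° × sin 270.0° = -0.75585, so δ = -49.100°.
cos H₀ = −tan φ · tan δ = −tan(+22.8°) × tan(-49.100°) = 0.4853, so H₀ = 1.0641 rad = 60.97°.
Daylight = 2H₀/(2π) × 30.80 h = (1.0641/π) × 30.80 = 10.43 h.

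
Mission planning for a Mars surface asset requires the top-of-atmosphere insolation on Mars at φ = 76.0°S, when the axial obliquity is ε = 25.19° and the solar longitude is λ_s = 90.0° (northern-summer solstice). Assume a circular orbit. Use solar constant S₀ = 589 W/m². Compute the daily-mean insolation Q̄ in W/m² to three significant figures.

Q̄ ≈ 0.00 W/m²

Solar declination: sin δ = sin ε · sin λ_s = sin 25.19° × sin 90.0° = 0.42562, so δ = +25.190°.
cos H₀ = −tan(-76.0°) tan(+25.190°) = 1.8865 ≥ 1 ⇒ polar night, H₀ = 0 and Q̄ = 0.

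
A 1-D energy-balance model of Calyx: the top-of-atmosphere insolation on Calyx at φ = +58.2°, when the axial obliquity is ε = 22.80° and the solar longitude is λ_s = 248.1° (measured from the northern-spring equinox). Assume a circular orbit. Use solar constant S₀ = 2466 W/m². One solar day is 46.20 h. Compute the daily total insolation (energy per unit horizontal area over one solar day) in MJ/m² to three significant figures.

Solar declination: sin δ = sin ε · sin λ_s = sin 22.80° × sin 248.1° = -0.35955, so δ = -21.073°.
cos H₀ = −tan(+58.2°) tan(-21.073°) = 0.6215, H₀ = 0.9002 rad.
Bracket: H₀ sin φ sin δ + cos φ cos δ sin H₀ = 0.9002×0.84989×-0.35955 + 0.52696×0.93313×0.78345 = -0.275081 + 0.385240 = 0.110159.
Q̄ = (S₀/π) × [bracket] = (2466/π) × 0.110159 = 86.470 W/m².
Daily total = Q̄ × 46.20 h × 3600 s/h = 86.470 × 46.20 × 3600 / 10⁶ = 14.38 MJ/m².

14.4 MJ/m²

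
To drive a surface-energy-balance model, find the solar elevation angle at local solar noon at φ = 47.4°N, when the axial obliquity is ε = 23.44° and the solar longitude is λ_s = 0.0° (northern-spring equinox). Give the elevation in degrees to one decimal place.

42.6°

Solar declination: sin δ = sin ε · sin λ_s = sin 23.44° × sin 0.0° = 0.00000, so δ = +0.000°.
At local noon the hour angle is zero, so the zenith angle equals |φ − δ| = |+47.4° − (+0.000°)| = 47.400°.
Elevation = 90° − 47.400° = 42.6°.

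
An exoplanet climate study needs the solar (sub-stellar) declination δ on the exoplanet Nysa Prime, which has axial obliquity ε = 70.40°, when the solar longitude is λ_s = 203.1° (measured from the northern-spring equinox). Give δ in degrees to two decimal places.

δ = -21.69°

sin δ = sin ε · sin λ_s = sin 70.40° × sin 203.1° = -0.369604.
δ = arcsin(-0.369604) = -21.69°.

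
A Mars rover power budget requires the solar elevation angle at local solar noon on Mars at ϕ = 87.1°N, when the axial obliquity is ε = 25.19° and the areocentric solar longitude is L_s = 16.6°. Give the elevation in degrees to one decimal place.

sin δ = sin 25.19° × sin 16.6° = 0.12160, so δ = +6.984°.
At local noon the hour angle is zero, so the zenith angle equals |ϕ − δ| = |+87.1° − (+6.984°)| = 80.116°.
Elevation = 90° − 80.116° = 9.9°.

9.9°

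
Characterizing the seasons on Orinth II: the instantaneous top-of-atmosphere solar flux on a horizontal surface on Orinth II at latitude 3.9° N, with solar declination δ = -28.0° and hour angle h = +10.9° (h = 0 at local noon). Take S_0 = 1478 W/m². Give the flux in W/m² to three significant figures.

cos θ_z = sin ϕ sin δ + cos ϕ cos δ cos h = -0.031931 + 0.865010 = 0.833079.
Flux = S_0 · cos θ_z = 1478 × 0.833079 = 1231 W/m².

1.23e+03 W/m²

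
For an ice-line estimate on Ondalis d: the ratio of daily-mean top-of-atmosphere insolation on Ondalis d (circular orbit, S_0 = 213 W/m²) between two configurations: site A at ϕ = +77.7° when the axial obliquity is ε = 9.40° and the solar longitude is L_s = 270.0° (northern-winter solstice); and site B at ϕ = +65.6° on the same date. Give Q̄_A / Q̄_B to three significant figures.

Q̄_A / Q̄_B ≈ 0.118

— Configuration A (ϕ=+77.7°):
Solar declination: sin δ = sin ε · sin L_s = sin 9.40° × sin 270.0° = -0.16333, so δ = -9.400°.
cos h₀ = −tan(+77.7°) tan(-9.400°) = 0.7593, h₀ = 0.7086 rad.
Bracket: h₀ sin ϕ sin δ + cos ϕ cos δ sin h₀ = 0.7086×0.97705×-0.16333 + 0.21303×0.98657×0.65077 = -0.113080 + 0.136772 = 0.023692.
Q̄ = (S_0/π) × [bracket] = (213/π) × 0.023692 = 1.6063 W/m².
— Configuration B (ϕ=+65.6°):
cos h₀ = −tan(+65.6°) tan(-9.400°) = 0.3650, h₀ = 1.1972 rad.
Bracket: h₀ sin ϕ sin δ + cos ϕ cos δ sin h₀ = 1.1972×0.91068×-0.16333 + 0.41310×0.98657×0.93103 = -0.178073 + 0.379443 = 0.201370.
Q̄ = (S_0/π) × [bracket] = (213/π) × 0.201370 = 13.653 W/m².
Ratio Q̄_A / Q̄_B = 1.6063 / 13.653 = 0.1177.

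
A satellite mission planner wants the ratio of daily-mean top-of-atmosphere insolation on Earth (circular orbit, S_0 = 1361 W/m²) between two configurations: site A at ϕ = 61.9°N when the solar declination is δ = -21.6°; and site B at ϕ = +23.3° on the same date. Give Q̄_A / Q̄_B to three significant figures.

Q̄_A / Q̄_B ≈ 0.0862

— Configuration A (ϕ=+61.9°):
cos h₀ = −tan(+61.9°) tan(-21.600°) = 0.7415, h₀ = 0.7355 rad.
Bracket: h₀ sin ϕ sin δ + cos ϕ cos δ sin h₀ = 0.7355×0.88213×-0.36812 + 0.47101×0.92978×0.67094 = -0.238839 + 0.293829 = 0.054990.
Q̄ = (S_0/π) × [bracket] = (1361/π) × 0.054990 = 23.823 W/m².
— Configuration B (ϕ=+23.3°):
cos h₀ = −tan(+23.3°) tan(-21.600°) = 0.1705, h₀ = 1.3994 rad.
Bracket: h₀ sin ϕ sin δ + cos ϕ cos δ sin h₀ = 1.3994×0.39555×-0.36812 + 0.91845×0.92978×0.98536 = -0.203766 + 0.841455 = 0.637689.
Q̄ = (S_0/π) × [bracket] = (1361/π) × 0.637689 = 276.26 W/m².
Ratio Q̄_A / Q̄_B = 23.823 / 276.26 = 0.08623.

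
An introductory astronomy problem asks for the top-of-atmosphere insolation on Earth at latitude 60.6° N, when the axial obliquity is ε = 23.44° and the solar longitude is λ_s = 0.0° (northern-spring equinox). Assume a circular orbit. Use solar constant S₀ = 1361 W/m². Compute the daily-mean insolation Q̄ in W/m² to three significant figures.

Q̄ ≈ 213 W/m²

Solar declination: sin δ = sin ε · sin λ_s = sin 23.44° × sin 0.0° = 0.00000, so δ = +0.000°.
cos H₀ = −tan(+60.6°) tan(+0.000°) = -0.0000, H₀ = 1.5708 rad.
Bracket: H₀ sin φ sin δ + cos φ cos δ sin H₀ = 1.5708×0.87121×0.00000 + 0.49090×1.00000×1.00000 = 0.000000 + 0.490900 = 0.490900.
Q̄ = (S₀/π) × [bracket] = (1361/π) × 0.490900 = 212.7 W/m².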